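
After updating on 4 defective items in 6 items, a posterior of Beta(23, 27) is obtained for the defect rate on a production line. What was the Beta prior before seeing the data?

Beta(19, 25)

Under Beta–binomial conjugacy the posterior parameters are (α+s, β+f).
So α = 23 − 4 = 19 and β = 27 − 2 = 25.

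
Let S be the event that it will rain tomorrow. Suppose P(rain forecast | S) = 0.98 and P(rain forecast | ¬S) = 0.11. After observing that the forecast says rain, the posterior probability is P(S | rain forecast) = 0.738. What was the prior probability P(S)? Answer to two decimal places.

P(S) = 0.24

Bayes' rule in odds form gives O(S|E) = O(S)·[P(E|S)/P(E|¬S)], hence O(S) = O(S|E)/LR.
Posterior odds = 0.738/(1−0.738) = 2.8168. LR = 0.98/0.11 = 8.9091.
Prior odds = 2.8168/8.9091 = 0.3162, so P(S) = 0.3162/(1+0.3162) ≈ 0.24.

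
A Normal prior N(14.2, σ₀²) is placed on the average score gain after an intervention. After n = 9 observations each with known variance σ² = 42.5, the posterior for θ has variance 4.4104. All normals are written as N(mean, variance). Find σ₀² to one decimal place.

For the Normal–Normal model with known σ², precisions add: τ_n = τ₀ + n/σ².
So 1/σ₀² = 1/4.4104 − 9/42.5 = 0.226737 − 0.211765 = 0.014972.
Hence σ₀² = 1/0.014972 ≈ 66.8.

σ₀² = 66.8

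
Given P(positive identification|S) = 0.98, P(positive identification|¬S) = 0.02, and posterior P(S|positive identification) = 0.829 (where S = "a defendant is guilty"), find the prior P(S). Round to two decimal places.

Bayes' rule in odds form gives O(S|E) = O(S)·[P(E|S)/P(E|¬S)], hence O(S) = O(S|E)/LR.
Posterior odds = 0.829/(1−0.829) = 4.8480. LR = 0.98/0.02 = 49.0000.
Prior odds = 4.8480/49.0000 = 0.0989, so P(S) = 0.0989/(1+0.0989) ≈ 0.09.

P(S) = 0.09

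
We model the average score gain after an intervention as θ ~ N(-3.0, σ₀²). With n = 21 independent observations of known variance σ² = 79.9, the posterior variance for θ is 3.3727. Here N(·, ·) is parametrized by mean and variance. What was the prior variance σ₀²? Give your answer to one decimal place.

σ₀² = 29.7

For the Normal–Normal model with known σ², precisions add: τ_n = τ₀ + n/σ².
So 1/σ₀² = 1/3.3727 − 21/79.9 = 0.296498 − 0.262829 = 0.033669.
Hence σ₀² = 1/0.033669 ≈ 29.7.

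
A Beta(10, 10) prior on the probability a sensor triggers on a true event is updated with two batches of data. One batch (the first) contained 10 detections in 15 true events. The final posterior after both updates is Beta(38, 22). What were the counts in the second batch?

18 detections and 7 misses

Sequential conjugate updates are equivalent to a single update on the pooled data, so total successes = posterior α − prior α and total failures = posterior β − prior β.
Total across both batches: 38−10=28 detections, 22−10=12 misses.
Subtract the first batch: 28−10=18 detections and 12−5=7 misses.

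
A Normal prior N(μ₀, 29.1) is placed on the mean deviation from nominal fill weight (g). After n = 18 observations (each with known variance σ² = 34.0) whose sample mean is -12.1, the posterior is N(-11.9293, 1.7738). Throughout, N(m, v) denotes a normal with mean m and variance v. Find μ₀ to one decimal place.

With known observation variance, the Normal–Normal posterior has precision τ_n = τ₀ + n/σ² and mean μ_n = (τ₀μ₀ + (n/σ²)x̄)/τ_n.
Here τ₀ = 1/29.1 = 0.034364 and τ_data = 18/34.0 = 0.529412, so τ_n = 0.563776.
Rearranging for μ₀: μ₀ = (μ_n·τ_n − τ_data·x̄)/τ₀ = (-11.9293·0.563776 − 0.529412·-12.1) / 0.034364 = -0.319568/0.034364 ≈ -9.3.

μ₀ = -9.3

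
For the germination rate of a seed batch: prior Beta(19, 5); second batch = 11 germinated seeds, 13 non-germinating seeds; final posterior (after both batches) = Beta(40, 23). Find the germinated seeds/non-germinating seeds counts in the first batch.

10 germinated seeds and 5 non-germinating seeds

Because Beta–binomial updating is additive in the counts, the combined data contributed (α_post−α_prior, β_post−β_prior) successes and failures.
Total across both batches: 40−19=21 germinated seeds, 23−5=18 non-germinating seeds.
Subtract the second batch: 21−11=10 germinated seeds and 18−13=5 non-germinating seeds.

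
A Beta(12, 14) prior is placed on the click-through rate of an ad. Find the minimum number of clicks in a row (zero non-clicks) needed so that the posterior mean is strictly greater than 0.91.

After k clicks and 0 non-clicks the posterior is Beta(12+k, 14), with mean (12+k)/(12+14+k).
Set (12+k)/(26+k) > 0.91 and solve: k > (0.91·26 − 12)/(1 − 0.91) = 129.556.
The smallest integer exceeding 129.556 is 130.

k = 130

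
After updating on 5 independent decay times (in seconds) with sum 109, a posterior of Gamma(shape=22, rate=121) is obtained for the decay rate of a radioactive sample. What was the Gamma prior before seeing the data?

Gamma(shape=17, rate=12)

For an exponential likelihood with a Gamma(α, β) prior on the rate, n observations with total T give posterior Gamma(α+n, β+T).
So α = 22 − 5 = 17 and β = 121 − 109 = 12.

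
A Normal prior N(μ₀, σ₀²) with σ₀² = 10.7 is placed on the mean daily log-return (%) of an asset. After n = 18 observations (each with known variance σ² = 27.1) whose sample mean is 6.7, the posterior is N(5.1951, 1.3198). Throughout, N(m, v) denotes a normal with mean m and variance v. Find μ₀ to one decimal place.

μ₀ = -5.5

The posterior mean is a precision-weighted average: μ_n = (τ₀μ₀ + τ_data·x̄)/(τ₀+τ_data), with τ₀=1/σ₀² and τ_data=n/σ².
Here τ₀ = 1/10.7 = 0.093458 and τ_data = 18/27.1 = 0.664207, so τ_n = 0.757665.
Rearranging for μ₀: μ₀ = (μ_n·τ_n − τ_data·x̄)/τ₀ = (5.1951·0.757665 − 0.664207·6.7) / 0.093458 = -0.514041/0.093458 ≈ -5.5.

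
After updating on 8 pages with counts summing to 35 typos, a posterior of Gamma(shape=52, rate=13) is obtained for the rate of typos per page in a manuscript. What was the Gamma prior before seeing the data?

A Gamma(α, β) prior (rate parametrization) on a Poisson rate with n observations summing to S gives posterior Gamma(α+S, β+n).
So α = 52 − 35 = 17 and β = 13 − 8 = 5.

Gamma(shape=17, rate=5)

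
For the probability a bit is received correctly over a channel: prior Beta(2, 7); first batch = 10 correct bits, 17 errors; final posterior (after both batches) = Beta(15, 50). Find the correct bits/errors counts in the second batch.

Because Beta–binomial updating is additive in the counts, the combined data contributed (α_post−α_prior, β_post−β_prior) successes and failures.
Total across both batches: 15−2=13 correct bits, 50−7=43 errors.
Subtract the first batch: 13−10=3 correct bits and 43−17=26 errors.

3 correct bits and 26 errors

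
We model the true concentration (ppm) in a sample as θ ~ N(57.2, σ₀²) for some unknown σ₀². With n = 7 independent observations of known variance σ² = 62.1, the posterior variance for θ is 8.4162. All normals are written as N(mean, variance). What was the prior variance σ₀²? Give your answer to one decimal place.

σ₀² = 164.0

For the Normal–Normal model with known σ², precisions add: τ_n = τ₀ + n/σ².
So 1/σ₀² = 1/8.4162 − 7/62.1 = 0.118818 − 0.112721 = 0.006097.
Hence σ₀² = 1/0.006097 ≈ 164.0.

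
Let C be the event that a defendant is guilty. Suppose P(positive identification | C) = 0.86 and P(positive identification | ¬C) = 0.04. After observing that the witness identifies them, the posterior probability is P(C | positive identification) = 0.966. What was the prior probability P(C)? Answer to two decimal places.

In odds form, posterior odds = prior odds × likelihood ratio, so prior odds = posterior odds ÷ LR.
Posterior odds = 0.966/(1−0.966) = 28.4118. LR = 0.86/0.04 = 21.5000.
Prior odds = 28.4118/21.5000 = 1.3215, so P(C) = 1.3215/(1+1.3215) ≈ 0.57.

P(C) = 0.57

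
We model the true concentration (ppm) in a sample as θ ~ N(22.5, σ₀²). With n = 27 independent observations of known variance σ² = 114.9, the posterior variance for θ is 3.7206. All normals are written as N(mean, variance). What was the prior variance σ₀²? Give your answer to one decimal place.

For the Normal–Normal model with known σ², precisions add: τ_n = τ₀ + n/σ².
So 1/σ₀² = 1/3.7206 − 27/114.9 = 0.268774 − 0.234987 = 0.033787.
Hence σ₀² = 1/0.033787 ≈ 29.6.

σ₀² = 29.6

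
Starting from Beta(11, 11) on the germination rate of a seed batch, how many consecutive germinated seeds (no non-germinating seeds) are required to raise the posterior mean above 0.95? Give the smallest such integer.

k = 199

After k germinated seeds and 0 non-germinating seeds the posterior is Beta(11+k, 11), with mean (11+k)/(11+11+k).
Set (11+k)/(22+k) > 0.95 and solve: k > (0.95·22 − 11)/(1 − 0.95) = 198.000.
The smallest integer exceeding 198.000 is 199.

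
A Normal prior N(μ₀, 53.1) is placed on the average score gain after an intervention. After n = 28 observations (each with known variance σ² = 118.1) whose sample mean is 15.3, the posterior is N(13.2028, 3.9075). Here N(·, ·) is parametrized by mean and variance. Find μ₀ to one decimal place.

μ₀ = -13.2

With known observation variance, the Normal–Normal posterior has precision τ_n = τ₀ + n/σ² and mean μ_n = (τ₀μ₀ + (n/σ²)x̄)/τ_n.
Here τ₀ = 1/53.1 = 0.018832 and τ_data = 28/118.1 = 0.237087, so τ_n = 0.255919.
Rearranging for μ₀: μ₀ = (μ_n·τ_n − τ_data·x̄)/τ₀ = (13.2028·0.255919 − 0.237087·15.3) / 0.018832 = -0.248584/0.018832 ≈ -13.2.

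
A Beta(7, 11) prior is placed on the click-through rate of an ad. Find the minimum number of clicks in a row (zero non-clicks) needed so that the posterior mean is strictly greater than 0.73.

After k clicks and 0 non-clicks the posterior is Beta(7+k, 11), with mean (7+k)/(7+11+k).
Set (7+k)/(18+k) > 0.73 and solve: k > (0.73·18 − 7)/(1 − 0.73) = 22.741.
The smallest integer exceeding 22.741 is 23.

k = 23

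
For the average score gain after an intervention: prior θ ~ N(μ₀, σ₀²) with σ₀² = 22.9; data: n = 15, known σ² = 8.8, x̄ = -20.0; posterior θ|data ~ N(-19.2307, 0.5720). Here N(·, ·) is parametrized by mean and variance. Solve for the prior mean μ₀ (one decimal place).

The posterior mean is a precision-weighted average: μ_n = (τ₀μ₀ + τ_data·x̄)/(τ₀+τ_data), with τ₀=1/σ₀² and τ_data=n/σ².
Here τ₀ = 1/22.9 = 0.043668 and τ_data = 15/8.8 = 1.704545, so τ_n = 1.748213.
Rearranging for μ₀: μ₀ = (μ_n·τ_n − τ_data·x̄)/τ₀ = (-19.2307·1.748213 − 1.704545·-20.0) / 0.043668 = 0.471540/0.043668 ≈ 10.8.

μ₀ = 10.8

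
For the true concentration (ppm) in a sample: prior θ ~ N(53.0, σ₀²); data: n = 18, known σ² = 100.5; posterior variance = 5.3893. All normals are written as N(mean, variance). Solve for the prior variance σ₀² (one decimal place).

Posterior precision equals prior precision plus data precision: 1/σ_n² = 1/σ₀² + n/σ².
So 1/σ₀² = 1/5.3893 − 18/100.5 = 0.185553 − 0.179104 = 0.006449.
Hence σ₀² = 1/0.006449 ≈ 155.1.

σ₀² = 155.1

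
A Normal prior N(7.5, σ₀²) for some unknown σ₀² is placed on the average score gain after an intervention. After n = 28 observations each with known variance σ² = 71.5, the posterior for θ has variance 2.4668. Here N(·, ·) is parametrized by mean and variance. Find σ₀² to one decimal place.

For the Normal–Normal model with known σ², precisions add: τ_n = τ₀ + n/σ².
So 1/σ₀² = 1/2.4668 − 28/71.5 = 0.405383 − 0.391608 = 0.013775.
Hence σ₀² = 1/0.013775 ≈ 72.6.

σ₀² = 72.6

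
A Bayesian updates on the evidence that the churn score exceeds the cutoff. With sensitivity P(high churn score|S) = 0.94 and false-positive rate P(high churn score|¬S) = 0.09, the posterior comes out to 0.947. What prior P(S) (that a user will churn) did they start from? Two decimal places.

P(S) = 0.63

In odds form, posterior odds = prior odds × likelihood ratio, so prior odds = posterior odds ÷ LR.
Posterior odds = 0.947/(1−0.947) = 17.8679. LR = 0.94/0.09 = 10.4444.
Prior odds = 17.8679/10.4444 = 1.7108, so P(S) = 1.7108/(1+1.7108) ≈ 0.63.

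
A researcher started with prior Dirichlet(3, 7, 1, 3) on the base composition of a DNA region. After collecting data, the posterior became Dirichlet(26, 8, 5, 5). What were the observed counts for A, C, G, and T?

counts (23, 1, 4, 2)

For a Dirichlet(α) prior with multinomial counts c, the posterior is Dirichlet(α + c) componentwise.
Counts are posterior − prior componentwise: 26−3=23, 8−7=1, 5−1=4, 5−3=2.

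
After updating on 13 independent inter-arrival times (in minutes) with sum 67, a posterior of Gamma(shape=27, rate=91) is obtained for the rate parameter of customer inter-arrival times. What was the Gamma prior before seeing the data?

For an exponential likelihood with a Gamma(α, β) prior on the rate, n observations with total T give posterior Gamma(α+n, β+T).
So α = 27 − 13 = 14 and β = 91 − 67 = 24.

Gamma(shape=14, rate=24)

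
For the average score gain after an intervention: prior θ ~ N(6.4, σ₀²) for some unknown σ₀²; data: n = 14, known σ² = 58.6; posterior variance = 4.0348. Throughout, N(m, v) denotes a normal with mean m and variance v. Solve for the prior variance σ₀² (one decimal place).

σ₀² = 111.9

For the Normal–Normal model with known σ², precisions add: τ_n = τ₀ + n/σ².
So 1/σ₀² = 1/4.0348 − 14/58.6 = 0.247844 − 0.238908 = 0.008936.
Hence σ₀² = 1/0.008936 ≈ 111.9.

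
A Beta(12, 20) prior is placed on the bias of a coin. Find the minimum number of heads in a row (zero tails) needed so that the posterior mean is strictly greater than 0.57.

After k heads and 0 tails the posterior is Beta(12+k, 20), with mean (12+k)/(12+20+k).
Set (12+k)/(32+k) > 0.57 and solve: k > (0.57·32 − 12)/(1 − 0.57) = 14.512.
The smallest integer exceeding 14.512 is 15.

k = 15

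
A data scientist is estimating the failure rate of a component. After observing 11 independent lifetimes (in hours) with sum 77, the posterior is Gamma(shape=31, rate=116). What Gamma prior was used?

Gamma(shape=20, rate=39)

Gamma–exponential conjugacy: posterior shape = α + n, posterior rate = β + Σtᵢ.
So α = 31 − 11 = 20 and β = 116 − 77 = 39.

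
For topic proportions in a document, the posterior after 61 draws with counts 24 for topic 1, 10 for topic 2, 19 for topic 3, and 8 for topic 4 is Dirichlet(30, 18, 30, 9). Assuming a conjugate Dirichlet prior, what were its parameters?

Dirichlet(6, 8, 11, 1)

For a Dirichlet(α) prior with multinomial counts c, the posterior is Dirichlet(α + c) componentwise.
Subtract each count from the matching posterior parameter: 30−24=6, 18−10=8, 30−19=11, 9−8=1.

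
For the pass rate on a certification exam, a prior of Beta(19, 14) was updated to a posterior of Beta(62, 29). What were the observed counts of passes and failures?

Under Beta–binomial conjugacy the posterior parameters are (α+s, β+f).
So s = 62 − 19 = 43 and f = 29 − 14 = 15.

43 passes and 15 failures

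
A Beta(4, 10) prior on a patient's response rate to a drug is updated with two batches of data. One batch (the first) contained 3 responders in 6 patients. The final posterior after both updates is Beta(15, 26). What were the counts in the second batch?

Because Beta–binomial updating is additive in the counts, the combined data contributed (α_post−α_prior, β_post−β_prior) successes and failures.
Total across both batches: 15−4=11 responders, 26−10=16 non-responders.
Subtract the first batch: 11−3=8 responders and 16−3=13 non-responders.

8 responders and 13 non-responders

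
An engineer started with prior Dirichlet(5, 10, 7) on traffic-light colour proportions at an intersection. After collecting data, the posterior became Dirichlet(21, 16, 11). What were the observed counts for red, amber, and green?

For a Dirichlet(α) prior with multinomial counts c, the posterior is Dirichlet(α + c) componentwise.
Counts are posterior − prior componentwise: 21−5=16, 16−10=6, 11−7=4.

counts (16, 6, 4)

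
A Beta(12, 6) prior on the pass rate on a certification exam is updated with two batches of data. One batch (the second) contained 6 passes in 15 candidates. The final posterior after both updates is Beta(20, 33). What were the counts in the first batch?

Because Beta–binomial updating is additive in the counts, the combined data contributed (α_post−α_prior, β_post−β_prior) successes and failures.
Total across both batches: 20−12=8 passes, 33−6=27 failures.
Subtract the second batch: 8−6=2 passes and 27−9=18 failures.

2 passes and 18 failures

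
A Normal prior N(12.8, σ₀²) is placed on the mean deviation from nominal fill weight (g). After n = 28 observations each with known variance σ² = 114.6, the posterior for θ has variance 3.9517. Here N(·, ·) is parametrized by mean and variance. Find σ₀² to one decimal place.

σ₀² = 114.6

Posterior precision equals prior precision plus data precision: 1/σ_n² = 1/σ₀² + n/σ².
So 1/σ₀² = 1/3.9517 − 28/114.6 = 0.253056 − 0.244328 = 0.008728.
Hence σ₀² = 1/0.008728 ≈ 114.6.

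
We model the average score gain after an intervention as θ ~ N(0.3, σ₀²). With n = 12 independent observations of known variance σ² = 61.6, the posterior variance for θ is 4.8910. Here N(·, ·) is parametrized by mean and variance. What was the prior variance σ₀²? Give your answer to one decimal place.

σ₀² = 103.6

Posterior precision equals prior precision plus data precision: 1/σ_n² = 1/σ₀² + n/σ².
So 1/σ₀² = 1/4.8910 − 12/61.6 = 0.204457 − 0.194805 = 0.009652.
Hence σ₀² = 1/0.009652 ≈ 103.6.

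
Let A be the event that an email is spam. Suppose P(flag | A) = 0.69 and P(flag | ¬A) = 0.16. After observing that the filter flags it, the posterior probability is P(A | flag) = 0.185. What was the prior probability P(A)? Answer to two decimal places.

P(A) = 0.05

Bayes' rule in odds form gives O(A|E) = O(A)·[P(E|A)/P(E|¬A)], hence O(A) = O(A|E)/LR.
Posterior odds = 0.185/(1−0.185) = 0.2270. LR = 0.69/0.16 = 4.3125.
Prior odds = 0.2270/4.3125 = 0.0526, so P(A) = 0.0526/(1+0.0526) ≈ 0.05.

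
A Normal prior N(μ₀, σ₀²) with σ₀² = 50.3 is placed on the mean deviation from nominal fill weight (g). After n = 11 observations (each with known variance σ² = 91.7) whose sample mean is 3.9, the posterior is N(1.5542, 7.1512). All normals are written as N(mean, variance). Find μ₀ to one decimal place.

The posterior mean is a precision-weighted average: μ_n = (τ₀μ₀ + τ_data·x̄)/(τ₀+τ_data), with τ₀=1/σ₀² and τ_data=n/σ².
Here τ₀ = 1/50.3 = 0.019881 and τ_data = 11/91.7 = 0.119956, so τ_n = 0.139837.
Rearranging for μ₀: μ₀ = (μ_n·τ_n − τ_data·x̄)/τ₀ = (1.5542·0.139837 − 0.119956·3.9) / 0.019881 = -0.250494/0.019881 ≈ -12.6.

μ₀ = -12.6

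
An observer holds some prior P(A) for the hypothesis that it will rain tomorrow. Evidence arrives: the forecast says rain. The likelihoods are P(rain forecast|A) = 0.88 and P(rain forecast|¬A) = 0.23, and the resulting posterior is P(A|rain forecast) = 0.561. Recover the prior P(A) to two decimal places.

P(A) = 0.25

In odds form, posterior odds = prior odds × likelihood ratio, so prior odds = posterior odds ÷ LR.
Posterior odds = 0.561/(1−0.561) = 1.2779. LR = 0.88/0.23 = 3.8261.
Prior odds = 1.2779/3.8261 = 0.3340, so P(A) = 0.3340/(1+0.3340) ≈ 0.25.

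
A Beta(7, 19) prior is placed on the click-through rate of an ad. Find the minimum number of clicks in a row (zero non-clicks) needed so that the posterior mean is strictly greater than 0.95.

k = 355

After k clicks and 0 non-clicks the posterior is Beta(7+k, 19), with mean (7+k)/(7+19+k).
Set (7+k)/(26+k) > 0.95 and solve: k > (0.95·26 − 7)/(1 − 0.95) = 354.000.
The smallest integer exceeding 354.000 is 355.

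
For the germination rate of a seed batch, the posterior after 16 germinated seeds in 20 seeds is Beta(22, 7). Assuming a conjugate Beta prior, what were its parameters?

Beta is conjugate to the binomial likelihood: posterior = Beta(α+s, β+f).
Subtract the data counts: 22−16=6, 7−4=3.

Beta(6, 3)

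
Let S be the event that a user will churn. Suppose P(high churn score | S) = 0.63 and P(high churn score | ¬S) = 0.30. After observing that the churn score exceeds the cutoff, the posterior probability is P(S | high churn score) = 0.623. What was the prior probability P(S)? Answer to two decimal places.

P(S) = 0.44

Bayes' rule in odds form gives O(S|E) = O(S)·[P(E|S)/P(E|¬S)], hence O(S) = O(S|E)/LR.
Posterior odds = 0.623/(1−0.623) = 1.6525. LR = 0.63/0.30 = 2.1000.
Prior odds = 1.6525/2.1000 = 0.7869, so P(S) = 0.7869/(1+0.7869) ≈ 0.44.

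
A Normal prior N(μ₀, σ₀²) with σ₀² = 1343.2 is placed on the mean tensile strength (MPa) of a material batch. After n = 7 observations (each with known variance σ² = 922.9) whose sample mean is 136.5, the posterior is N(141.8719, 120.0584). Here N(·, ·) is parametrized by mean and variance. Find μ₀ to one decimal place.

With known observation variance, the Normal–Normal posterior has precision τ_n = τ₀ + n/σ² and mean μ_n = (τ₀μ₀ + (n/σ²)x̄)/τ_n.
Here τ₀ = 1/1343.2 = 0.000744 and τ_data = 7/922.9 = 0.007585, so τ_n = 0.008329.
Rearranging for μ₀: μ₀ = (μ_n·τ_n − τ_data·x̄)/τ₀ = (141.8719·0.008329 − 0.007585·136.5) / 0.000744 = 0.146299/0.000744 ≈ 196.6.

μ₀ = 196.6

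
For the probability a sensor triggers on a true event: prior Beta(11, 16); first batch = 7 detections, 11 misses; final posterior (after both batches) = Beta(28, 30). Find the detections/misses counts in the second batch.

Because Beta–binomial updating is additive in the counts, the combined data contributed (α_post−α_prior, β_post−β_prior) successes and failures.
Total across both batches: 28−11=17 detections, 30−16=14 misses.
Subtract the first batch: 17−7=10 detections and 14−11=3 misses.

10 detections and 3 misses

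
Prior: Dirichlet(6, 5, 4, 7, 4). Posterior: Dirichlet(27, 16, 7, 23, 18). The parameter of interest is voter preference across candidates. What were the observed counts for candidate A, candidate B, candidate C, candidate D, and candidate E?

counts (21, 11, 3, 16, 14)

For a Dirichlet(α) prior with multinomial counts c, the posterior is Dirichlet(α + c) componentwise.
Counts are posterior − prior componentwise: 27−6=21, 16−5=11, 7−4=3, 23−7=16, 18−4=14.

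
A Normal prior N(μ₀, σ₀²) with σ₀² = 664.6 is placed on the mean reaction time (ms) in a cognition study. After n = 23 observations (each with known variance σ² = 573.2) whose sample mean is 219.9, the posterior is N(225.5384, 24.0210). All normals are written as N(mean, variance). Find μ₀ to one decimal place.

With known observation variance, the Normal–Normal posterior has precision τ_n = τ₀ + n/σ² and mean μ_n = (τ₀μ₀ + (n/σ²)x̄)/τ_n.
Here τ₀ = 1/664.6 = 0.001505 and τ_data = 23/573.2 = 0.040126, so τ_n = 0.041631.
Rearranging for μ₀: μ₀ = (μ_n·τ_n − τ_data·x̄)/τ₀ = (225.5384·0.041631 − 0.040126·219.9) / 0.001505 = 0.565682/0.001505 ≈ 375.9.

μ₀ = 375.9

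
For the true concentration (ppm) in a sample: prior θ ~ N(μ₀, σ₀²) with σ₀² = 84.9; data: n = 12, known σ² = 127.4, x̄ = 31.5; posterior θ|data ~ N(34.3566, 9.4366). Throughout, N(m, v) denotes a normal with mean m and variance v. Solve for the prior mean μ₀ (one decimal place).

μ₀ = 57.2

With known observation variance, the Normal–Normal posterior has precision τ_n = τ₀ + n/σ² and mean μ_n = (τ₀μ₀ + (n/σ²)x̄)/τ_n.
Here τ₀ = 1/84.9 = 0.011779 and τ_data = 12/127.4 = 0.094192, so τ_n = 0.105971.
Rearranging for μ₀: μ₀ = (μ_n·τ_n − τ_data·x̄)/τ₀ = (34.3566·0.105971 − 0.094192·31.5) / 0.011779 = 0.673755/0.011779 ≈ 57.2.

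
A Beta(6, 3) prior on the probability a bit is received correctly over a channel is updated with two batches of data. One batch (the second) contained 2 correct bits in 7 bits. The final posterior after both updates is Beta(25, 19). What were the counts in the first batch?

Because Beta–binomial updating is additive in the counts, the combined data contributed (α_post−α_prior, β_post−β_prior) successes and failures.
Total across both batches: 25−6=19 correct bits, 19−3=16 errors.
Subtract the second batch: 19−2=17 correct bits and 16−5=11 errors.

17 correct bits and 11 errors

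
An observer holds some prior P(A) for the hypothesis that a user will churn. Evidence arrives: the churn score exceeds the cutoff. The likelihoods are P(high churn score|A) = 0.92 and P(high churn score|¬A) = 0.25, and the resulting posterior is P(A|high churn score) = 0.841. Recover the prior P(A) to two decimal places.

P(A) = 0.59

Bayes' rule in odds form gives O(A|E) = O(A)·[P(E|A)/P(E|¬A)], hence O(A) = O(A|E)/LR.
Posterior odds = 0.841/(1−0.841) = 5.2893. LR = 0.92/0.25 = 3.6800.
Prior odds = 5.2893/3.6800 = 1.4373, so P(A) = 1.4373/(1+1.4373) ≈ 0.59.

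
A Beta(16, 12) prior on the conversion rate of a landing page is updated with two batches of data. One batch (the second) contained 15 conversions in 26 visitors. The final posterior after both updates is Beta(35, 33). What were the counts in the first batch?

Because Beta–binomial updating is additive in the counts, the combined data contributed (α_post−α_prior, β_post−β_prior) successes and failures.
Total across both batches: 35−16=19 conversions, 33−12=21 bounces.
Subtract the second batch: 19−15=4 conversions and 21−11=10 bounces.

4 conversions and 10 bounces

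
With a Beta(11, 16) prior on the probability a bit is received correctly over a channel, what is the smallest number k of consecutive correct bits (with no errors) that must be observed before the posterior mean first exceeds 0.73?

k = 33

After k correct bits and 0 errors the posterior is Beta(11+k, 16), with mean (11+k)/(11+16+k).
Set (11+k)/(27+k) > 0.73 and solve: k > (0.73·27 − 11)/(1 − 0.73) = 32.259.
The smallest integer exceeding 32.259 is 33, and checking k=33: (44)/(60) = 0.7333 > 0.73.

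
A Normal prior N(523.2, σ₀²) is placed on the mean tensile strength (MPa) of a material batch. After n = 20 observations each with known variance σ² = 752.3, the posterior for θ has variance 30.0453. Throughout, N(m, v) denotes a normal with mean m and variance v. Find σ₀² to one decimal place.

σ₀² = 149.3

Posterior precision equals prior precision plus data precision: 1/σ_n² = 1/σ₀² + n/σ².
So 1/σ₀² = 1/30.0453 − 20/752.3 = 0.033283 − 0.026585 = 0.006698.
Hence σ₀² = 1/0.006698 ≈ 149.3.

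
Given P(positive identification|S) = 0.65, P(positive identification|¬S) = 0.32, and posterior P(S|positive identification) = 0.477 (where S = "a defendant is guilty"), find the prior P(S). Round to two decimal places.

Bayes' rule in odds form gives O(S|E) = O(S)·[P(E|S)/P(E|¬S)], hence O(S) = O(S|E)/LR.
Posterior odds = 0.477/(1−0.477) = 0.9120. LR = 0.65/0.32 = 2.0312.
Prior odds = 0.9120/2.0312 = 0.4490, so P(S) = 0.4490/(1+0.4490) ≈ 0.31.

P(S) = 0.31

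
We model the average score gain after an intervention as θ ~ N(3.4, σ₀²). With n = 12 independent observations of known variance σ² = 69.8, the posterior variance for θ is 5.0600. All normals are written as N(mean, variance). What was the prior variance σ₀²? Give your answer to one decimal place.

Posterior precision equals prior precision plus data precision: 1/σ_n² = 1/σ₀² + n/σ².
So 1/σ₀² = 1/5.0600 − 12/69.8 = 0.197628 − 0.171920 = 0.025708.
Hence σ₀² = 1/0.025708 ≈ 38.9.

σ₀² = 38.9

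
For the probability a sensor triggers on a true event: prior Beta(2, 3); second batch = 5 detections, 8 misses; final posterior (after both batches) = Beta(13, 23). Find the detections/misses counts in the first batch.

6 detections and 12 misses

Sequential conjugate updates are equivalent to a single update on the pooled data, so total successes = posterior α − prior α and total failures = posterior β − prior β.
Total across both batches: 13−2=11 detections, 23−3=20 misses.
Subtract the second batch: 11−5=6 detections and 20−8=12 misses.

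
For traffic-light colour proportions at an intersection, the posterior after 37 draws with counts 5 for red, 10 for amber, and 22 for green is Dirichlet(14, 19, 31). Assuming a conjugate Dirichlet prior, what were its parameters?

Dirichlet(9, 9, 9)

For a Dirichlet(α) prior with multinomial counts c, the posterior is Dirichlet(α + c) componentwise.
Subtract each count from the matching posterior parameter: 14−5=9, 19−10=9, 31−22=9.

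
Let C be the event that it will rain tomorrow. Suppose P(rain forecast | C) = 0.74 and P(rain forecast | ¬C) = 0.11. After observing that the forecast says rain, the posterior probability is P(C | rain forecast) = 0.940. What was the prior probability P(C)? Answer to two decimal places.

P(C) = 0.70

Bayes' rule in odds form gives O(C|E) = O(C)·[P(E|C)/P(E|¬C)], hence O(C) = O(C|E)/LR.
Posterior odds = 0.940/(1−0.940) = 15.6667. LR = 0.74/0.11 = 6.7273.
Prior odds = 15.6667/6.7273 = 2.3288, so P(C) = 2.3288/(1+2.3288) ≈ 0.70.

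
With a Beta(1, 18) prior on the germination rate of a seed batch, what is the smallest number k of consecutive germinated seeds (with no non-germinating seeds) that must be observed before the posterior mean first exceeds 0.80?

k = 72

After k germinated seeds and 0 non-germinating seeds the posterior is Beta(1+k, 18), with mean (1+k)/(1+18+k).
Set (1+k)/(19+k) > 0.80 and solve: k > (0.80·19 − 1)/(1 − 0.80) = 71.000.
The smallest integer exceeding 71.000 is 72, and checking k=72: (73)/(91) = 0.8022 > 0.80.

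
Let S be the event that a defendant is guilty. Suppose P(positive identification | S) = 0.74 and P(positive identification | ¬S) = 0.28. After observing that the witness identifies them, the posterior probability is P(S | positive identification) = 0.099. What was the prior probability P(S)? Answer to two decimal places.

Bayes' rule in odds form gives O(S|E) = O(S)·[P(E|S)/P(E|¬S)], hence O(S) = O(S|E)/LR.
Posterior odds = 0.099/(1−0.099) = 0.1099. LR = 0.74/0.28 = 2.6429.
Prior odds = 0.1099/2.6429 = 0.0416, so P(S) = 0.0416/(1+0.0416) ≈ 0.04.

P(S) = 0.04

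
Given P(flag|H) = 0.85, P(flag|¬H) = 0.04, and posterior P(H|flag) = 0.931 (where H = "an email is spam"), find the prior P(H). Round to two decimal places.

P(H) = 0.39

Bayes' rule in odds form gives O(H|E) = O(H)·[P(E|H)/P(E|¬H)], hence O(H) = O(H|E)/LR.
Posterior odds = 0.931/(1−0.931) = 13.4928. LR = 0.85/0.04 = 21.2500.
Prior odds = 13.4928/21.2500 = 0.6350, so P(H) = 0.6350/(1+0.6350) ≈ 0.39.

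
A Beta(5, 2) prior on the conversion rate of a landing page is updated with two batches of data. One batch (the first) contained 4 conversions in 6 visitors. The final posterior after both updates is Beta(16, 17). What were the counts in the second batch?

7 conversions and 13 bounces

Because Beta–binomial updating is additive in the counts, the combined data contributed (α_post−α_prior, β_post−β_prior) successes and failures.
Total across both batches: 16−5=11 conversions, 17−2=15 bounces.
Subtract the first batch: 11−4=7 conversions and 15−2=13 bounces.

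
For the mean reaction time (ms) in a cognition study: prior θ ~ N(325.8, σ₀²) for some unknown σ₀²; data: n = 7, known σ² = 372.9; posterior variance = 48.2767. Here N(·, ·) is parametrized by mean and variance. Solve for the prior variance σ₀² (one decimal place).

σ₀² = 514.9

For the Normal–Normal model with known σ², precisions add: τ_n = τ₀ + n/σ².
So 1/σ₀² = 1/48.2767 − 7/372.9 = 0.020714 − 0.018772 = 0.001942.
Hence σ₀² = 1/0.001942 ≈ 514.9.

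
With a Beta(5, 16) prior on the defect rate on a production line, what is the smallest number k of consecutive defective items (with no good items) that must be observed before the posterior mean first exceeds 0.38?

After k defective items and 0 good items the posterior is Beta(5+k, 16), with mean (5+k)/(5+16+k).
Set (5+k)/(21+k) > 0.38 and solve: k > (0.38·21 − 5)/(1 − 0.38) = 4.806.
The smallest integer exceeding 4.806 is 5.

k = 5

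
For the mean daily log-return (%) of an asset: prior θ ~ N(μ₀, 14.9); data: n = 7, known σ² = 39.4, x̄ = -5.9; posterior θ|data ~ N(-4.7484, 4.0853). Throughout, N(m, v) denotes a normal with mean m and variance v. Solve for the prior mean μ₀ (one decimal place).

The posterior mean is a precision-weighted average: μ_n = (τ₀μ₀ + τ_data·x̄)/(τ₀+τ_data), with τ₀=1/σ₀² and τ_data=n/σ².
Here τ₀ = 1/14.9 = 0.067114 and τ_data = 7/39.4 = 0.177665, so τ_n = 0.244779.
Rearranging for μ₀: μ₀ = (μ_n·τ_n − τ_data·x̄)/τ₀ = (-4.7484·0.244779 − 0.177665·-5.9) / 0.067114 = -0.114085/0.067114 ≈ -1.7.

μ₀ = -1.7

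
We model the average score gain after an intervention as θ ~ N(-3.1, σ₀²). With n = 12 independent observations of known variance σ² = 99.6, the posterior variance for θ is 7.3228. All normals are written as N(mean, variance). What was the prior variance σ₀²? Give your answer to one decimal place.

For the Normal–Normal model with known σ², precisions add: τ_n = τ₀ + n/σ².
So 1/σ₀² = 1/7.3228 − 12/99.6 = 0.136560 − 0.120482 = 0.016078.
Hence σ₀² = 1/0.016078 ≈ 62.2.

σ₀² = 62.2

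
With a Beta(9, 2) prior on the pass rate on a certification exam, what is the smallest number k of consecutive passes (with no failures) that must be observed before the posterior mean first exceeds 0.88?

k = 6

After k passes and 0 failures the posterior is Beta(9+k, 2), with mean (9+k)/(9+2+k).
Set (9+k)/(11+k) > 0.88 and solve: k > (0.88·11 − 9)/(1 − 0.88) = 5.667.
The smallest integer exceeding 5.667 is 6, and checking k=6: (15)/(17) = 0.8824 > 0.88.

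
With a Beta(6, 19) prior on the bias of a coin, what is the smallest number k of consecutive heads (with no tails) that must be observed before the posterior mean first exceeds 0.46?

After k heads and 0 tails the posterior is Beta(6+k, 19), with mean (6+k)/(6+19+k).
Set (6+k)/(25+k) > 0.46 and solve: k > (0.46·25 − 6)/(1 − 0.46) = 10.185.
The smallest integer exceeding 10.185 is 11, and checking k=11: (17)/(36) = 0.4722 > 0.46.

k = 11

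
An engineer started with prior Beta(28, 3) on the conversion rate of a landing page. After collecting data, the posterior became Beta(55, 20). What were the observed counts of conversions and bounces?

27 conversions and 17 bounces

Beta is conjugate to the binomial likelihood: posterior = Beta(a+s, b+f).
So s = 55 − 28 = 27 and f = 20 − 3 = 17.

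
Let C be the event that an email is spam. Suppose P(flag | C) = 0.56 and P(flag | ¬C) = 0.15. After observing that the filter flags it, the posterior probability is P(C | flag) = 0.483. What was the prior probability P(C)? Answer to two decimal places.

Bayes' rule in odds form gives O(C|E) = O(C)·[P(E|C)/P(E|¬C)], hence O(C) = O(C|E)/LR.
Posterior odds = 0.483/(1−0.483) = 0.9342. LR = 0.56/0.15 = 3.7333.
Prior odds = 0.9342/3.7333 = 0.2502, so P(C) = 0.2502/(1+0.2502) ≈ 0.20.

P(C) = 0.20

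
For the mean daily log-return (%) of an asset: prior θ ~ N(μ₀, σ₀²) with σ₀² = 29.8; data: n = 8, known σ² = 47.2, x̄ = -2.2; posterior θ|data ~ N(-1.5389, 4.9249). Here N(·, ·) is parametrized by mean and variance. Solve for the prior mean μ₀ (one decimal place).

μ₀ = 1.8

The posterior mean is a precision-weighted average: μ_n = (τ₀μ₀ + τ_data·x̄)/(τ₀+τ_data), with τ₀=1/σ₀² and τ_data=n/σ².
Here τ₀ = 1/29.8 = 0.033557 and τ_data = 8/47.2 = 0.169492, so τ_n = 0.203049.
Rearranging for μ₀: μ₀ = (μ_n·τ_n − τ_data·x̄)/τ₀ = (-1.5389·0.203049 − 0.169492·-2.2) / 0.033557 = 0.060410/0.033557 ≈ 1.8.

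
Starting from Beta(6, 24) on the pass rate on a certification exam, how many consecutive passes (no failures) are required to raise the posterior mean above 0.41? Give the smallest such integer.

After k passes and 0 failures the posterior is Beta(6+k, 24), with mean (6+k)/(6+24+k).
Set (6+k)/(30+k) > 0.41 and solve: k > (0.41·30 − 6)/(1 − 0.41) = 10.678.
The smallest integer exceeding 10.678 is 11, and checking k=11: (17)/(41) = 0.4146 > 0.41.

k = 11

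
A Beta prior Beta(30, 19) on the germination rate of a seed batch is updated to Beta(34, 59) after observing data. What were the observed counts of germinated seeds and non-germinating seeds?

Beta is conjugate to the binomial likelihood: posterior = Beta(α+s, β+f).
So s = 34 − 30 = 4 and f = 59 − 19 = 40.

4 germinated seeds and 40 non-germinating seeds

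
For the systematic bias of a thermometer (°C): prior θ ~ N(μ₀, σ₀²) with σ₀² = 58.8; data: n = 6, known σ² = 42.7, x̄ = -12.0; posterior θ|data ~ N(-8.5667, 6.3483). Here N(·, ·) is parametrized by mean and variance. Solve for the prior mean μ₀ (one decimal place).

μ₀ = 19.8

The posterior mean is a precision-weighted average: μ_n = (τ₀μ₀ + τ_data·x̄)/(τ₀+τ_data), with τ₀=1/σ₀² and τ_data=n/σ².
Here τ₀ = 1/58.8 = 0.017007 and τ_data = 6/42.7 = 0.140515, so τ_n = 0.157522.
Rearranging for μ₀: μ₀ = (μ_n·τ_n − τ_data·x̄)/τ₀ = (-8.5667·0.157522 − 0.140515·-12.0) / 0.017007 = 0.336736/0.017007 ≈ 19.8.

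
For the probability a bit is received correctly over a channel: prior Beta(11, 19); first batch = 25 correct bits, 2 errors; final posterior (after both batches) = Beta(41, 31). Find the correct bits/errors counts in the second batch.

Because Beta–binomial updating is additive in the counts, the combined data contributed (α_post−α_prior, β_post−β_prior) successes and failures.
Total across both batches: 41−11=30 correct bits, 31−19=12 errors.
Subtract the first batch: 30−25=5 correct bits and 12−2=10 errors.

5 correct bits and 10 errors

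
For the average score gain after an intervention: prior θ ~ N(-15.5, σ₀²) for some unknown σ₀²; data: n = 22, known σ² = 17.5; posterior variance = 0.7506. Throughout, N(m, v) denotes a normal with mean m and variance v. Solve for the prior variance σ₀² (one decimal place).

Posterior precision equals prior precision plus data precision: 1/σ_n² = 1/σ₀² + n/σ².
So 1/σ₀² = 1/0.7506 − 22/17.5 = 1.332268 − 1.257143 = 0.075125.
Hence σ₀² = 1/0.075125 ≈ 13.3.

σ₀² = 13.3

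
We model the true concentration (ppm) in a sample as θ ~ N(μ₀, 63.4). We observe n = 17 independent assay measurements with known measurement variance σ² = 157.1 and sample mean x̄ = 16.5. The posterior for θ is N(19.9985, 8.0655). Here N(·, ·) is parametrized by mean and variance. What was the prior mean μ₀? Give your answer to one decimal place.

μ₀ = 44.0

The posterior mean is a precision-weighted average: μ_n = (τ₀μ₀ + τ_data·x̄)/(τ₀+τ_data), with τ₀=1/σ₀² and τ_data=n/σ².
Here τ₀ = 1/63.4 = 0.015773 and τ_data = 17/157.1 = 0.108211, so τ_n = 0.123984.
Rearranging for μ₀: μ₀ = (μ_n·τ_n − τ_data·x̄)/τ₀ = (19.9985·0.123984 − 0.108211·16.5) / 0.015773 = 0.694013/0.015773 ≈ 44.0.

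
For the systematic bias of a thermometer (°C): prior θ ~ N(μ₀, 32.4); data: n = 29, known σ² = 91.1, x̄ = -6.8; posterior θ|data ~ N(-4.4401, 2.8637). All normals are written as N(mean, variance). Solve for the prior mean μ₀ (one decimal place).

The posterior mean is a precision-weighted average: μ_n = (τ₀μ₀ + τ_data·x̄)/(τ₀+τ_data), with τ₀=1/σ₀² and τ_data=n/σ².
Here τ₀ = 1/32.4 = 0.030864 and τ_data = 29/91.1 = 0.318332, so τ_n = 0.349196.
Rearranging for μ₀: μ₀ = (μ_n·τ_n − τ_data·x̄)/τ₀ = (-4.4401·0.349196 − 0.318332·-6.8) / 0.030864 = 0.614192/0.030864 ≈ 19.9.

μ₀ = 19.9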